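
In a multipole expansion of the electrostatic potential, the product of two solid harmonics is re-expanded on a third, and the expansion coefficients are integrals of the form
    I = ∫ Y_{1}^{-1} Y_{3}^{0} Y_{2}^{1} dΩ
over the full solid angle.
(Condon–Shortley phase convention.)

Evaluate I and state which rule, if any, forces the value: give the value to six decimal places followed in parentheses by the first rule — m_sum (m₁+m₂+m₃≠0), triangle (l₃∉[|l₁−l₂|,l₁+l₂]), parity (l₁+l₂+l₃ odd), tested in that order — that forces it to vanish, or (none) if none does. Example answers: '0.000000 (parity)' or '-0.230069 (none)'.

0.143048 (none)

m-sum 0 ✓  L=6 even ✓  2≤2≤4 ✓
Π(2lᵢ+1) = 3×7×5 = 105
triangle coeff Δ(1,3,2) = 1/105
Σ_t [1,1]: t=1:−1/4 = -1/4
(3j)²=3/35 [(1 3 2; 0 0 0)], sign=-1
Σ_t [2,2]: t=2:+1/12 = 1/12
(3j)²=1/35 [(1 3 2; -1 0 1)], sign=-1
⇒ 4πI² = 9/35
I = (+1)√(9/35/(4π)) = 0.14304817
No selection rule forces the value: the integral is nonzero (none).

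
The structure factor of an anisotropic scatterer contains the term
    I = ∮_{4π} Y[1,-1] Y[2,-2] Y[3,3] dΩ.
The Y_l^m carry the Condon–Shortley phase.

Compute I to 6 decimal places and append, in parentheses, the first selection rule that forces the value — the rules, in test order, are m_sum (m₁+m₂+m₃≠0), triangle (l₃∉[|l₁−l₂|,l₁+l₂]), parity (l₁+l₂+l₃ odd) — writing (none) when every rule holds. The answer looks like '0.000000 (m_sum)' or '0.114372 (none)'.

-0.319865 (none)

Rules hold: Σm=0, L=6 even, 1≤3≤3.
N = 3·5·7 = 105
Δ = 0!·2!·4!/7! = 1/105
Racah Σ t=0..0: t=0:+1/4 = 1/4
⇒ 3j(1 2 3; 0 0 0)² = 3/35, sgn -1
Racah Σ t=0..0: t=0:+1/48 = 1/48
⇒ 3j(1 2 3; -1 -2 3)² = 1/7, sgn +1
4πI² = N·(3j₀)²·(3jₘ)² = 9/7
I = -1·√(1.28571/4π) = -0.31986543
No selection rule forces the value: the integral is nonzero (none).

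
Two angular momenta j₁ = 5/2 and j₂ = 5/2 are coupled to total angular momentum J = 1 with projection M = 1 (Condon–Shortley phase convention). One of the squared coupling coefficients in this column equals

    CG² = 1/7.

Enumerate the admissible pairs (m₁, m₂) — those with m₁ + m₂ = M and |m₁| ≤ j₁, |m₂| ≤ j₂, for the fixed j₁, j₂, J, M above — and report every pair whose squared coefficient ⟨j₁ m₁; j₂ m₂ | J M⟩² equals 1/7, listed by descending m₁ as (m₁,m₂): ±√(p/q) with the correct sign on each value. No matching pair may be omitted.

(5/2,-3/2): +√(1/7); (-3/2,5/2): +√(1/7)

Admissible pairs with m₁+m₂ = M = 1: (-3/2,5/2), (-1/2,3/2), (1/2,1/2), (3/2,-1/2), (5/2,-3/2)
  (m₁,m₂)=(5/2,-3/2): CG² = 1/7, CG = +√(1/7)   ← matches the target
  (m₁,m₂)=(3/2,-1/2): CG² = 8/35, CG = −√(8/35)
  (m₁,m₂)=(1/2,1/2): CG² = 9/35, CG = +√(9/35)
  (m₁,m₂)=(-1/2,3/2): CG² = 8/35, CG = −√(8/35)
  (m₁,m₂)=(-3/2,5/2): CG² = 1/7, CG = +√(1/7)   ← matches the target
Pairs with CG² = 1/7: (5/2,-3/2): +√(1/7); (-3/2,5/2): +√(1/7)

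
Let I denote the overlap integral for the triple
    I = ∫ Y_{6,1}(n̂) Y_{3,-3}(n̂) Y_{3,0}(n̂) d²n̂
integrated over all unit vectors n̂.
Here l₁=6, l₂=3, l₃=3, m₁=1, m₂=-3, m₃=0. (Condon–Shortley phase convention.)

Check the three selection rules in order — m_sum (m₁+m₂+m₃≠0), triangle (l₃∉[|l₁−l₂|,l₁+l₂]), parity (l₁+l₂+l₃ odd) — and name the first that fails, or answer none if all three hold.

Σmᵢ = -2  ✗
l₃∈[|l₁−l₂|,l₁+l₂]=[3,9], have l₃=3
Σlᵢ = 12 ⇒ even

m_sum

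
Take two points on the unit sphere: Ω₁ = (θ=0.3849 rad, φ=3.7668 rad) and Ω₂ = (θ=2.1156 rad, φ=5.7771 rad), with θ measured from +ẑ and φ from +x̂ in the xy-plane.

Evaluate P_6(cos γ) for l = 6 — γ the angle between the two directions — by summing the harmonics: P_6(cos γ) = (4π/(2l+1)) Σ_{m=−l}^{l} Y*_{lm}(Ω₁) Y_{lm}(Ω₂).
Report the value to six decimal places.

Addition theorem: P_6(cos γ) = (4π/13) Σ_m Y*_{lm}(Ω₁) Y_{lm}(Ω₂), m = −6…6:
  [-6]  conj(Y_{6,-6})(Ω₁) = -0.00111 - 0.00077j ; Y_{6,-6}(Ω₂) = -0.18798 + 0.01983j ; Δ = 0.00022 + 0.00012j
  [-5]  conj(Y_{6,-5})(Ω₁) = 0.01157 - 0.00018j ; Y_{6,-5}(Ω₂) = 0.32497 - 0.22769j ; Δ = 0.00372 - 0.00269j
  [-4]  conj(Y_{6,-4})(Ω₁) = -0.04803 + 0.03582j ; Y_{6,-4}(Ω₂) = -0.16345 + 0.33532j ; Δ = -0.00416 - 0.02196j
  [-3]  conj(Y_{6,-3})(Ω₁) = 0.06185 - 0.19659j ; Y_{6,-3}(Ω₂) = 0.00051 + 0.00961j ; Δ = 0.00192 + 0.00050j
  [-2]  conj(Y_{6,-2})(Ω₁) = 0.14299 + 0.43095j ; Y_{6,-2}(Ω₂) = -0.18358 - 0.29371j ; Δ = 0.10032 - 0.12111j
  [-1]  conj(Y_{6,-1})(Ω₁) = -0.41625 - 0.30045j ; Y_{6,-1}(Ω₂) = 0.10812 + 0.05992j ; Δ = -0.02700 - 0.05743j
  [+0]  conj(Y_{6,0})(Ω₁) = -0.05204 + 0.00000j ; Y_{6,0}(Ω₂) = 0.31490 + 0.00000j ; Δ = -0.01639 + 0.00000j
  [+1]  conj(Y_{6,1})(Ω₁) = 0.41625 - 0.30045j ; Y_{6,1}(Ω₂) = -0.10812 + 0.05992j ; Δ = -0.02700 + 0.05743j
  [+2]  conj(Y_{6,2})(Ω₁) = 0.14299 - 0.43095j ; Y_{6,2}(Ω₂) = -0.18358 + 0.29371j ; Δ = 0.10032 + 0.12111j
  [+3]  conj(Y_{6,3})(Ω₁) = -0.06185 - 0.19659j ; Y_{6,3}(Ω₂) = -0.00051 + 0.00961j ; Δ = 0.00192 - 0.00050j
  [+4]  conj(Y_{6,4})(Ω₁) = -0.04803 - 0.03582j ; Y_{6,4}(Ω₂) = -0.16345 - 0.33532j ; Δ = -0.00416 + 0.02196j
  [+5]  conj(Y_{6,5})(Ω₁) = -0.01157 - 0.00018j ; Y_{6,5}(Ω₂) = -0.32497 - 0.22769j ; Δ = 0.00372 + 0.00269j
  [+6]  conj(Y_{6,6})(Ω₁) = -0.00111 + 0.00077j ; Y_{6,6}(Ω₂) = -0.18798 - 0.01983j ; Δ = 0.00022 - 0.00012j
Total Σ_m = 0.13367 + 0.00000j. Multiply by 0.966644: 0.12921 + 0.00000j. P_6(cos γ) = 0.129210

0.129210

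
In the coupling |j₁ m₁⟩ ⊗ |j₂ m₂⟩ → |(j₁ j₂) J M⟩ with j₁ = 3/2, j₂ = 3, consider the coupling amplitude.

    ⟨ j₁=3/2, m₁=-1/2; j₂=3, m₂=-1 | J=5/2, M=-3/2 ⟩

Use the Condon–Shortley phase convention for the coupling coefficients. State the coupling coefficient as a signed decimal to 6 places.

-0.591608  (= −√(7/20))

triangle: 2!×1!×4!/8! = 48/40320
(j±m)!: 1!×2!×2!×4!×1!×4! = 2304
prefactor² = (2J+1)×Δ×N² = 576/35
  k=1: −1/(1!×1!×1!×1!×0!×3!) = -1/6
  k=2: +1/(2!×0!×0!×0!×1!×4!) = 1/48
Σ = -7/48  ⇒  CG² = 576/35×(-7/48)² = 7/20
CG = −√(7/20) = -0.591608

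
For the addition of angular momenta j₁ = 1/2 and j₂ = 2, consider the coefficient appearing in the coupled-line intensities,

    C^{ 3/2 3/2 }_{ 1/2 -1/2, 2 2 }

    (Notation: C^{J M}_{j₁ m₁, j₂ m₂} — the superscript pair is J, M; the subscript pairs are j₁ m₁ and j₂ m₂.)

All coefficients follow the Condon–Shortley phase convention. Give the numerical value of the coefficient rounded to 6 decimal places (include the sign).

triangle: 1!·0!·3!/5! = 6/120
(j±m)!: 0!·1!·4!·0!·3!·0! = 144
prefactor² = (2J+1)·Δ·N² = 144/5
  k=1: −1/(1!·0!·0!·3!·0!·0!) = -1/6
Σ = -1/6  ⇒  CG² = 144/5·(-1/6)² = 4/5
CG = −√(4/5) = -0.894427

−√(4/5) ≈ -0.894427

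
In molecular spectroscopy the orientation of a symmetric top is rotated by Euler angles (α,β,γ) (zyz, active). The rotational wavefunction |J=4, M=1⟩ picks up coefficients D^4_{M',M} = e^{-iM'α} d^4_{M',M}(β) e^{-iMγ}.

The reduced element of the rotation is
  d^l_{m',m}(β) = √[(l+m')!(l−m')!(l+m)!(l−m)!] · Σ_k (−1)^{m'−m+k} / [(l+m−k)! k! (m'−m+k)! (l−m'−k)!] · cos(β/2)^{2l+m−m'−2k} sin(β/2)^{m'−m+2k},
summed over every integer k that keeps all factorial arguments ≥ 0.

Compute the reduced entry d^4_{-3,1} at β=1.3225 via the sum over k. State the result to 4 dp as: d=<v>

d^4_{-3,1}(β=1.3225) via the finite sum:
c=cos(1.322500/2)=0.789225, s=sin(1.322500/2)=0.614104; N=√[1·5040·120·6]=1904.940944
Admissible k: 4..5 (factorial args all ≥0)
  k=4: (−1)^0·1904.9409/(144)·0.7892^4·0.6141^4 = +0.729945
  k=5: (−1)^1·1904.9409/(240)·0.7892^2·0.6141^6 = -0.265169
d^4_{-3,1}(1.3225) = +0.729945 -0.265169 = +0.464776

d=0.4648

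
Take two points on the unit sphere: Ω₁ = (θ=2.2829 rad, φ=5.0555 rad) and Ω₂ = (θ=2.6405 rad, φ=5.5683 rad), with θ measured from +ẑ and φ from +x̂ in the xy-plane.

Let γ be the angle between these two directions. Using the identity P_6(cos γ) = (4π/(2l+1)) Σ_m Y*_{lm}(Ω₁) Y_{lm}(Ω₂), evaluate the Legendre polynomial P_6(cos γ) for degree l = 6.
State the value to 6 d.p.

-0.291712

Term-by-term m-sum for l=6 (normalisation 4π/13 = 0.966644):
  term(m=-6) = (-0.000539, -0.000035)   from Y*(Ω₁)=(0.042609, -0.080294), Y(Ω₂)=(-0.002437, -0.005413)
  term(m=-5) = (-0.008550, -0.005572)   from Y*(Ω₁)=(-0.268963, -0.039209), Y(Ω₂)=(0.034085, 0.015749)
  term(m=-4) = (-0.028374, -0.054448)   from Y*(Ω₁)=(0.085340, 0.424588), Y(Ω₂)=(-0.136168, 0.039458)
  term(m=-3) = (0.003510, -0.108298)   from Y*(Ω₁)=(0.268446, -0.161449), Y(Ω₂)=(0.187782, -0.290491)
  term(m=-2) = (-0.032534, 0.053641)   from Y*(Ω₁)=(0.096664, 0.079168), Y(Ω₂)=(0.070576, 0.497123)
  term(m=-1) = (-0.080119, 0.045110)   from Y*(Ω₁)=(0.122925, -0.344094), Y(Ω₂)=(-0.190026, -0.164954)
  term(m=+0) = (-0.008566, 0.000000)   from Y*(Ω₁)=(0.024599, -0.000000), Y(Ω₂)=(-0.348227, 0.000000)
  term(m=+1) = (-0.080119, -0.045110)   from Y*(Ω₁)=(-0.122925, -0.344094), Y(Ω₂)=(0.190026, -0.164954)
  term(m=+2) = (-0.032534, -0.053641)   from Y*(Ω₁)=(0.096664, -0.079168), Y(Ω₂)=(0.070576, -0.497123)
  term(m=+3) = (0.003510, 0.108298)   from Y*(Ω₁)=(-0.268446, -0.161449), Y(Ω₂)=(-0.187782, -0.290491)
  term(m=+4) = (-0.028374, 0.054448)   from Y*(Ω₁)=(0.085340, -0.424588), Y(Ω₂)=(-0.136168, -0.039458)
  term(m=+5) = (-0.008550, 0.005572)   from Y*(Ω₁)=(0.268963, -0.039209), Y(Ω₂)=(-0.034085, 0.015749)
  term(m=+6) = (-0.000539, 0.000035)   from Y*(Ω₁)=(0.042609, 0.080294), Y(Ω₂)=(-0.002437, 0.005413)
Total Σ_m = (-0.301778, 0.000000). Multiply by 0.966644: (-0.291712, 0.000000). P_6(cos γ) = -0.291712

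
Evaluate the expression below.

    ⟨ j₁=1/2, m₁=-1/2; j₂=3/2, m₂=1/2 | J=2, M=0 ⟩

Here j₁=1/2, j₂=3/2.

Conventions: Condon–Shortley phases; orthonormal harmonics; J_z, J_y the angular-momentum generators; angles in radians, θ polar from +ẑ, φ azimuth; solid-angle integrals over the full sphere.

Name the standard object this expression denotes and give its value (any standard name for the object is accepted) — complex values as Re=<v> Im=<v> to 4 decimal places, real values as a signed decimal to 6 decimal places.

Clebsch–Gordan coefficient, +√(1/2) ≈ +0.707107

This is a Clebsch–Gordan (vector-coupling) coefficient.
√[5·0!1!3!/5! · 0!1!2!1!2!2!] = √(2)
  +(−1)^0/∏(0,0,1,2,0,1)! = 1/2  (running 1/2)
⟨..|..⟩ = √(2)·(1/2) = +0.707107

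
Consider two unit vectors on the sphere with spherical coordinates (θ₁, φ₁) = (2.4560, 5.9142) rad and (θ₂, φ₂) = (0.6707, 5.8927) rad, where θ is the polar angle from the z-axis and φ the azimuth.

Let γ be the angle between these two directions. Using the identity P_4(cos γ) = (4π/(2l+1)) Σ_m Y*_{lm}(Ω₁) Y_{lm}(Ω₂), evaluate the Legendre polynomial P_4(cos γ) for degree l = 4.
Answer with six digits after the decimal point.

Expand P_4 via completeness: Σ_{m} conj(Y_{4,m}) at Ω₁ times Y_{4,m} at Ω₂ —
  [-4]  conj(Y_{4,-4})(Ω₁) = +0.006735-0.070789i ; Y_{4,-4}(Ω₂) = +0.000585+0.066037i ; Δ = +0.004679+0.000403i
  [-3]  conj(Y_{4,-3})(Ω₁) = -0.110007+0.219908i ; Y_{4,-3}(Ω₂) = +0.091538+0.216906i ; Δ = -0.057769-0.003731i
  [-2]  conj(Y_{4,-2})(Ω₁) = +0.316873-0.288157i ; Y_{4,-2}(Ω₂) = +0.302500+0.299833i ; Δ = +0.182253+0.007842i
  [-1]  conj(Y_{4,-1})(Ω₁) = -0.258195+0.099843i ; Y_{4,-1}(Ω₂) = +0.276029+0.113620i ; Δ = -0.082613-0.001776i
  [+0]  conj(Y_{4,0})(Ω₁) = -0.254969-0.000000i ; Y_{4,0}(Ω₂) = -0.235806+0.000000i ; Δ = +0.060123+0.000000i
  [+1]  conj(Y_{4,1})(Ω₁) = +0.258195+0.099843i ; Y_{4,1}(Ω₂) = -0.276029+0.113620i ; Δ = -0.082613+0.001776i
  [+2]  conj(Y_{4,2})(Ω₁) = +0.316873+0.288157i ; Y_{4,2}(Ω₂) = +0.302500-0.299833i ; Δ = +0.182253-0.007842i
  [+3]  conj(Y_{4,3})(Ω₁) = +0.110007+0.219908i ; Y_{4,3}(Ω₂) = -0.091538+0.216906i ; Δ = -0.057769+0.003731i
  [+4]  conj(Y_{4,4})(Ω₁) = +0.006735+0.070789i ; Y_{4,4}(Ω₂) = +0.000585-0.066037i ; Δ = +0.004679-0.000403i
Accumulated sum +0.153222+0.000000i; after 4π/(2l+1) scaling, +0.213938+0.000000i ⇒ P_4 = 0.213938

0.213938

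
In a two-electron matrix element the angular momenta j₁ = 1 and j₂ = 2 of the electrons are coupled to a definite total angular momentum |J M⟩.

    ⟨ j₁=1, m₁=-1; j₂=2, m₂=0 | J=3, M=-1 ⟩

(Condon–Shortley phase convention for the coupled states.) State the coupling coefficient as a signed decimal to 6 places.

+√(2/5) = +0.632456

triangle: 0!·2!·4!/7! = 48/5040
(j±m)!: 0!·2!·2!·2!·2!·4! = 384
prefactor² = (2J+1)·Δ·N² = 128/5
  k=0: +1/(0!·0!·2!·2!·0!·2!) = 1/8
Σ = 1/8  ⇒  CG² = 128/5·(1/8)² = 2/5
CG = +√(2/5) = +0.632456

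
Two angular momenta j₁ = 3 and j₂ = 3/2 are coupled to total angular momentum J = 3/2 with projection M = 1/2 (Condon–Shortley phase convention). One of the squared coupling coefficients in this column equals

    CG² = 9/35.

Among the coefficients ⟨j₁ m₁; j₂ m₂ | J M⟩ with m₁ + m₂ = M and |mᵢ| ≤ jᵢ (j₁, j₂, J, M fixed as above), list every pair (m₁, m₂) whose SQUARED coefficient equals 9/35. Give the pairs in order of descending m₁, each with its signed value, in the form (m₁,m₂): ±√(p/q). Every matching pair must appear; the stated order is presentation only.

(0,1/2): +√(9/35)

Admissible pairs with m₁+m₂ = M = 1/2: (-1,3/2), (0,1/2), (1,-1/2), (2,-3/2)
  (m₁,m₂)=(2,-3/2): CG² = 2/7, CG = +√(2/7)
  (m₁,m₂)=(1,-1/2): CG² = 12/35, CG = −√(12/35)
  (m₁,m₂)=(0,1/2): CG² = 9/35, CG = +√(9/35)   ← matches the target
  (m₁,m₂)=(-1,3/2): CG² = 4/35, CG = −√(4/35)
Pairs with CG² = 9/35: (0,1/2): +√(9/35)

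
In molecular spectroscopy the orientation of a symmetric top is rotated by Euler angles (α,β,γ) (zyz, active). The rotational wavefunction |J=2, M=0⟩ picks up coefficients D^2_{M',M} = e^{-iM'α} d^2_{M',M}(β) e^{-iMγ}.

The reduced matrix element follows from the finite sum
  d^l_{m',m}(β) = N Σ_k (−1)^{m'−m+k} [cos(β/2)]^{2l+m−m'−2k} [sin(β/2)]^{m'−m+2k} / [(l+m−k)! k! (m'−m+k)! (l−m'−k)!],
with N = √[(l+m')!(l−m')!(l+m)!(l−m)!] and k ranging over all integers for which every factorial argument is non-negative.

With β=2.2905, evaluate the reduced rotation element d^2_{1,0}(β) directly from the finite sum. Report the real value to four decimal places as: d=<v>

d^2_{1,0}(β=2.2905) via the finite sum:
Half-angle: c=0.412818, s=0.910813. N=√(6·1·2·2)=4.898979
k: max(0,(0)−(1))=0 … min(2+(0),2−(1))=1
  k=0: (−1)^1·4.8990/(2)·0.4128^3·0.9108^1 = -0.156958
  k=1: (−1)^2·4.8990/(2)·0.4128^1·0.9108^3 = +0.764052
d^2_{1,0}(2.2905) = -0.156958 +0.764052 = +0.607094

d=0.6071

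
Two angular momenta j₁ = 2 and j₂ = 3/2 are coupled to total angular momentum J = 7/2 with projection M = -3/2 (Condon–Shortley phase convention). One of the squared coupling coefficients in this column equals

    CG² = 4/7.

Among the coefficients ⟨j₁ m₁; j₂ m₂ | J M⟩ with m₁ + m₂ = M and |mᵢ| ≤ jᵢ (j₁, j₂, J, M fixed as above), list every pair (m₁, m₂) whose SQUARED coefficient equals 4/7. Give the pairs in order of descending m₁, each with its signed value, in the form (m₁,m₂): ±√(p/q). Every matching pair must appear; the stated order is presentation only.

(-1,-1/2): +√(4/7)

Admissible pairs with m₁+m₂ = M = -3/2: (-2,1/2), (-1,-1/2), (0,-3/2)
  (m₁,m₂)=(0,-3/2): CG² = 2/7, CG = +√(2/7)
  (m₁,m₂)=(-1,-1/2): CG² = 4/7, CG = +√(4/7)   ← matches the target
  (m₁,m₂)=(-2,1/2): CG² = 1/7, CG = +√(1/7)
Pairs with CG² = 4/7: (-1,-1/2): +√(4/7)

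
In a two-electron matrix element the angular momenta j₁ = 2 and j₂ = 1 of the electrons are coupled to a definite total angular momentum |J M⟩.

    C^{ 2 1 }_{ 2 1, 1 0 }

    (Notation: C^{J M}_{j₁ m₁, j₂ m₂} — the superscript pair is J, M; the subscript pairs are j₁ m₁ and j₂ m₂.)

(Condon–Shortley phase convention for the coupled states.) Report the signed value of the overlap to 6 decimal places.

+√(1/6) = +0.408248

j₁+j₂−J=1  J+j₁−j₂=3  J−j₁+j₂=1  j₁+j₂+J+1=6
(j₁±m₁, j₂±m₂, J±M) = (3,1,1,1,3,1)
P² = 3/2
sum k=0..1:
  [0] +1/2 = 1/2
  [1] −1/6 = -1/6
S = 1/3
C² = P²·S² = 1/6 ; C = +0.408248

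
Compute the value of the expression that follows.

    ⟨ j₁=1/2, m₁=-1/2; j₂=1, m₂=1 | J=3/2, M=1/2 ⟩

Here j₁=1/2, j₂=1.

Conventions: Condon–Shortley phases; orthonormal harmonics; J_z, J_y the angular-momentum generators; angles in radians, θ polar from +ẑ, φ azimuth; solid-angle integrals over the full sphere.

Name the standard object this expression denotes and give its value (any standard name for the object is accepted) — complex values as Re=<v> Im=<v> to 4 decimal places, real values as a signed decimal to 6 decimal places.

This is a Clebsch–Gordan (vector-coupling) coefficient.
j₁+j₂−J=0  J+j₁−j₂=1  J−j₁+j₂=2  j₁+j₂+J+1=4
(j₁±m₁, j₂±m₂, J±M) = (0,1,2,0,2,1)
P² = 4/3
sum k=0..0:
  [0] +1/2 = 1/2
S = 1/2
C² = P²·S² = 1/3 ; C = +0.577350

Clebsch–Gordan coefficient, +√(1/3) ≈ +0.577350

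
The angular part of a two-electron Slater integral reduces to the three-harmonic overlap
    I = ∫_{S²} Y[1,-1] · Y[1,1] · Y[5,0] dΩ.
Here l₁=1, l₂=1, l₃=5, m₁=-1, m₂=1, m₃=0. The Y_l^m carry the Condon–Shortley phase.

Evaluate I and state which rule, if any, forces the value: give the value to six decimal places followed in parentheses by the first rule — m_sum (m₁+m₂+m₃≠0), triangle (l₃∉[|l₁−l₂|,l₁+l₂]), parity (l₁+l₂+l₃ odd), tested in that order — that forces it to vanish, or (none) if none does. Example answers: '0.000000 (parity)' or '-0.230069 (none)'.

l₃=5 ∉ [0,2] — triangle fails ⇒ I = 0

0.000000 (triangle)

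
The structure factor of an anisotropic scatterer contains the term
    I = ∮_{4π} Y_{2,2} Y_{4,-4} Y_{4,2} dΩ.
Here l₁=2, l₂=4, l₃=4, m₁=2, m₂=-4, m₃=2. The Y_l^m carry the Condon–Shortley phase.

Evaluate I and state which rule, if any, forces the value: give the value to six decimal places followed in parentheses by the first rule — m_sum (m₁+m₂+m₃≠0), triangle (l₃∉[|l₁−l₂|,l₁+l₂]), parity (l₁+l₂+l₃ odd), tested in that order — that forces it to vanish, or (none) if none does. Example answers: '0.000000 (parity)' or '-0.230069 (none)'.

-0.106180 (none)

Checks pass: Σm=0; 10 even; l₃=4∈[2,6].
(2·2+1)(2·4+1)(2·4+1) = 405
Δ: 2! 2! 6! / 11! → 1/13860
sum: t=0:+1/192 t=1:−1/36 t=2:+1/192 = -5/288
3j²(2 4 4; 0 0 0) = Δ·Π!·Σ² = 20/693  (sign -1)
sum: t=0:+1/2880 = 1/2880
3j²(2 4 4; 2 -4 2) = Δ·Π!·Σ² = 2/165  (sign +1)
combine: 4πI² = 405·20/693·2/165 = 120/847
take √, sign -1: I = -0.10618031
No selection rule forces the value: the integral is nonzero (none).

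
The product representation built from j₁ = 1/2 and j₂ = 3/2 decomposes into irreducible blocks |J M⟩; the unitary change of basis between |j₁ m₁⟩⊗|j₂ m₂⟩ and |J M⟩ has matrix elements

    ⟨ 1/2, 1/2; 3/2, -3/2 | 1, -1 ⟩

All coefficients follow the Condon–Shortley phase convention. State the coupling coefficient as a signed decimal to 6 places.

j₁+j₂−J=1  J+j₁−j₂=0  J−j₁+j₂=2  j₁+j₂+J+1=4
(j₁±m₁, j₂±m₂, J±M) = (1,0,0,3,0,2)
P² = 3
sum k=0..0:
  [0] +1/2 = 1/2
S = 1/2
C² = P²·S² = 3/4 ; C = +0.866025

+0.866025  (= +√(3/4))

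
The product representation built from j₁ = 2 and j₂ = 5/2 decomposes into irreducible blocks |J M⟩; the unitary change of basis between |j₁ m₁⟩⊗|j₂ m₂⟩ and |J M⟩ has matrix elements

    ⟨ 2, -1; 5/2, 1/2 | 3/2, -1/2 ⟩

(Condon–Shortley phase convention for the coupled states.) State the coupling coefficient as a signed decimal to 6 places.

+√(5/21) = +0.487950

√[4·3!1!2!/7! · 1!3!3!2!1!2!] = √(48/35)
  +(−1)^2/∏(2,1,1,1,0,1)! = 1/2  (running 1/2)
  +(−1)^3/∏(3,0,0,0,1,2)! = -1/12  (running 5/12)
⟨..|..⟩ = √(48/35)·(5/12) = +0.487950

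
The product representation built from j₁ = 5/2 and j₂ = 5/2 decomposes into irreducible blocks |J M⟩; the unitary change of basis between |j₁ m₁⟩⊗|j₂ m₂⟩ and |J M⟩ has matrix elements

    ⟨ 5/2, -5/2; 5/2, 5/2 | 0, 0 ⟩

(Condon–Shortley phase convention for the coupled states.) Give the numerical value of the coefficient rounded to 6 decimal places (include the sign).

√[1·5!0!0!/6! · 0!5!5!0!0!0!] = √(2400)
  +(−1)^5/∏(5,0,0,0,0,0)! = -1/120  (running -1/120)
⟨..|..⟩ = √(2400)·(-1/120) = -0.408248

−√(1/6) ≈ -0.408248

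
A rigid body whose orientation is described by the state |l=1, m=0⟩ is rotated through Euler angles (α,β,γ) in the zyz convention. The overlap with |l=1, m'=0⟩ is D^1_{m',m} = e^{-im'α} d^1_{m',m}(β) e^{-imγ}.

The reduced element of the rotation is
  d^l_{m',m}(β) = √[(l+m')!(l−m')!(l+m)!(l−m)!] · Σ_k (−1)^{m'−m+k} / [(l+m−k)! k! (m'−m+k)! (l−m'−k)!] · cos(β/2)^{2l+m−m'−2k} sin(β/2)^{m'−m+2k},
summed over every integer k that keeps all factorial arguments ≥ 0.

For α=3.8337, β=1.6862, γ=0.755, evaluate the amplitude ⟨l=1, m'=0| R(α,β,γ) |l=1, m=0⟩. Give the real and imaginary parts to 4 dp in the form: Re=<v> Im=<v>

Re=-0.1151 Im=0.0000

First d^1_{0,0}(β=1.6862), then the phase factors e^{-i(0)α} and e^{-i(0)γ}:
With c≡cos(β/2)=0.665151 and s≡sin(β/2)=0.746709, N=[1·1·1·1]^{1/2}=1.000000
k: max(0,(0)−(0))=0 … min(1+(0),1−(0))=1
  k=0: (−1)^0·1.0000/(1)·0.6652^2·0.7467^0 = +0.442426
  k=1: (−1)^1·1.0000/(1)·0.6652^0·0.7467^2 = -0.557574
d^1_{0,0}(1.6862) = +0.442426 -0.557574 = -0.115148
Phases: e^{-i·(0)·3.8337}=+1.000000+0.000000i, e^{-i·(0)·0.7550}=+1.000000+0.000000i ⇒ D=-0.115148+0.000000i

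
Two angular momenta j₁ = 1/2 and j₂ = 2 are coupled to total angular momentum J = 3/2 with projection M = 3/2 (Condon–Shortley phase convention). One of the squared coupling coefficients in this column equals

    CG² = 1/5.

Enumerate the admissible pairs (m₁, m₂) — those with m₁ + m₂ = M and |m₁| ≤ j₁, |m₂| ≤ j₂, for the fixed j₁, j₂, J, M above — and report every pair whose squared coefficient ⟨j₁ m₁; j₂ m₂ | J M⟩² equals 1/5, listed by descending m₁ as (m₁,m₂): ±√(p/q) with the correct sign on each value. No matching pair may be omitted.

(1/2,1): +√(1/5)

Admissible pairs with m₁+m₂ = M = 3/2: (-1/2,2), (1/2,1)
  (m₁,m₂)=(1/2,1): CG² = 1/5, CG = +√(1/5)   ← matches the target
  (m₁,m₂)=(-1/2,2): CG² = 4/5, CG = −√(4/5)
Pairs with CG² = 1/5: (1/2,1): +√(1/5)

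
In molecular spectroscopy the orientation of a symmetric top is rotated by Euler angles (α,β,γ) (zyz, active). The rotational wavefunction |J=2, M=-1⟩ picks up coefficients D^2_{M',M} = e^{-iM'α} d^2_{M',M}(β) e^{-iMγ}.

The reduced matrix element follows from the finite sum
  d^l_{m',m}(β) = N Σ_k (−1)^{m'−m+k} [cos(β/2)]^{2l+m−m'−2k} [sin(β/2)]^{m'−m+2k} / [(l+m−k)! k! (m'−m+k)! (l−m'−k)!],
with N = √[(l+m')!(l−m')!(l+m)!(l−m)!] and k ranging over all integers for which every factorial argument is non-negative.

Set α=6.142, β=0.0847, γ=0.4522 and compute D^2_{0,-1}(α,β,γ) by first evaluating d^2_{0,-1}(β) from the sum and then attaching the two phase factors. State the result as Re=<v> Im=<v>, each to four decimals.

Re=-0.0929 Im=-0.0451

D^2_{0,-1}(6.1420,0.0847,0.4522) = e^{-i·0·6.1420}·d^2_{0,-1}(0.0847)·e^{-i·-1·0.4522}. Compute d first:
c=cos(0.084700/2)=0.999103, s=sin(0.084700/2)=0.042337; N=√[2·2·1·6]=4.898979
k∈{0,1} keeps every argument non-negative
  k=0: (−1)^1·4.8990/(2)·0.9991^3·0.0423^1 = -0.103426
  k=1: (−1)^2·4.8990/(2)·0.9991^1·0.0423^3 = +0.000186
d^2_{0,-1}(0.0847) = -0.103426 +0.000186 = -0.103240
Attach z-rotation phases: D = e^{-i(0)(6.1420)}·(-0.103240)·e^{-i(-1)(0.4522)} = -0.092864-0.045110i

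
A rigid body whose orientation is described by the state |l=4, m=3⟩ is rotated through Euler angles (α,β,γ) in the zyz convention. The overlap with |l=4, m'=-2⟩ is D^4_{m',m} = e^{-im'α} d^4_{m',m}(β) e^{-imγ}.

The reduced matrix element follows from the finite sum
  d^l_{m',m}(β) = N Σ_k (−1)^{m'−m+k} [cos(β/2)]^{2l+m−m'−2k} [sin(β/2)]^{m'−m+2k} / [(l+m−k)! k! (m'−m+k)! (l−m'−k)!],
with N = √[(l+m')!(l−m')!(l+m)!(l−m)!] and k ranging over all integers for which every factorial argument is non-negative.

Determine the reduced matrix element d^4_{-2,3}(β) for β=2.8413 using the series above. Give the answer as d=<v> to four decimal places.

d=-0.4816

d^4_{-2,3}(β=2.8413) via the finite sum:
With c≡cos(β/2)=0.149583 and s≡sin(β/2)=0.988749, N=[2·720·5040·1]^{1/2}=2693.993318
Admissible k: 5..6 (factorial args all ≥0)
  k=5: (−1)^0·2693.9933/(240)·0.1496^3·0.9887^5 = +0.035503
  k=6: (−1)^1·2693.9933/(720)·0.1496^1·0.9887^7 = -0.517069
d^4_{-2,3}(2.8413) = +0.035503 -0.517069 = -0.481567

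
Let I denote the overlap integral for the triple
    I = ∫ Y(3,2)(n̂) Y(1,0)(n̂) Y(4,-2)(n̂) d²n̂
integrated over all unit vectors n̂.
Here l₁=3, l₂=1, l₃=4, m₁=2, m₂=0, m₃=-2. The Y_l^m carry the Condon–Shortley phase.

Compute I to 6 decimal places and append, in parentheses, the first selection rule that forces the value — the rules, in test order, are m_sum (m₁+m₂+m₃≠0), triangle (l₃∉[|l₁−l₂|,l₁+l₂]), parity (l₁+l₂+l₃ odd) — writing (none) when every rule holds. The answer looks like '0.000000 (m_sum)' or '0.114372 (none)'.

Checks pass: Σm=0; 8 even; l₃=4∈[2,4].
(2·3+1)(2·1+1)(2·4+1) = 189
Δ: 0! 6! 2! / 9! → 1/252
sum: t=0:+1/36 = 1/36
3j²(3 1 4; 0 0 0) = Δ·Π!·Σ² = 4/63  (sign +1)
sum: t=0:+1/120 = 1/120
3j²(3 1 4; 2 0 -2) = Δ·Π!·Σ² = 1/21  (sign +1)
combine: 4πI² = 189·4/63·1/21 = 4/7
take √, sign +1: I = 0.21324362
No selection rule forces the value: the integral is nonzero (none).

0.213244 (none)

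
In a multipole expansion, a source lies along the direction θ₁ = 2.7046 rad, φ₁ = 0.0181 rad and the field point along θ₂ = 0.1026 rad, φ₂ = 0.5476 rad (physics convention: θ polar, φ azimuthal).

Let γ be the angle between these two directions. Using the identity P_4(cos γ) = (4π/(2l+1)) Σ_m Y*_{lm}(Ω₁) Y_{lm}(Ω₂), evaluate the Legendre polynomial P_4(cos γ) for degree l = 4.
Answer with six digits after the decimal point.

0.012934

Addition theorem: P_4(cos γ) = (4π/9) Σ_m Y*_{lm}(Ω₁) Y_{lm}(Ω₂), m = −4…4:
  term(m=-4) = (-0.000000, -0.000001)   from Y*(Ω₁)=(0.014160, 0.001027), Y(Ω₂)=(-0.000028, -0.000040)
  term(m=-3) = (0.000002, 0.000115)   from Y*(Ω₁)=(-0.085838, -0.004666), Y(Ω₂)=(-0.000096, -0.001334)
  term(m=-2) = (0.002896, -0.005156)   from Y*(Ω₁)=(0.284194, 0.010292), Y(Ω₂)=(0.009522, -0.018489)
  term(m=-1) = (-0.081371, 0.047622)   from Y*(Ω₁)=(-0.498091, -0.009016), Y(Ω₂)=(0.161582, -0.098534)
  term(m=+0) = (0.166210, 0.000000)   from Y*(Ω₁)=(0.207165, -0.000000), Y(Ω₂)=(0.802305, 0.000000)
  term(m=+1) = (-0.081371, -0.047622)   from Y*(Ω₁)=(0.498091, -0.009016), Y(Ω₂)=(-0.161582, -0.098534)
  term(m=+2) = (0.002896, 0.005156)   from Y*(Ω₁)=(0.284194, -0.010292), Y(Ω₂)=(0.009522, 0.018489)
  term(m=+3) = (0.000002, -0.000115)   from Y*(Ω₁)=(0.085838, -0.004666), Y(Ω₂)=(0.000096, -0.001334)
  term(m=+4) = (-0.000000, 0.000001)   from Y*(Ω₁)=(0.014160, -0.001027), Y(Ω₂)=(-0.000028, 0.000040)
Σ over m = (0.009263, 0.000000); ×(4π/9) → (0.012934, 0.000000). Real part: 0.012934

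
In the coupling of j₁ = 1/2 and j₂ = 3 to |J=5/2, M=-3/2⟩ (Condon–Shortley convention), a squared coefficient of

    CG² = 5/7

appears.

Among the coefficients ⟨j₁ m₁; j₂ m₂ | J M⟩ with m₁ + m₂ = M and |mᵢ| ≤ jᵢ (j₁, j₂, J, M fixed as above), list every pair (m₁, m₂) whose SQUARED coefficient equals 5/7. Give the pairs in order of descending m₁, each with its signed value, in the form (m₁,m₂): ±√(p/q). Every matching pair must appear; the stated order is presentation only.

Admissible pairs with m₁+m₂ = M = -3/2: (-1/2,-1), (1/2,-2)
  (m₁,m₂)=(1/2,-2): CG² = 5/7, CG = +√(5/7)   ← matches the target
  (m₁,m₂)=(-1/2,-1): CG² = 2/7, CG = −√(2/7)
Pairs with CG² = 5/7: (1/2,-2): +√(5/7)

(1/2,-2): +√(5/7)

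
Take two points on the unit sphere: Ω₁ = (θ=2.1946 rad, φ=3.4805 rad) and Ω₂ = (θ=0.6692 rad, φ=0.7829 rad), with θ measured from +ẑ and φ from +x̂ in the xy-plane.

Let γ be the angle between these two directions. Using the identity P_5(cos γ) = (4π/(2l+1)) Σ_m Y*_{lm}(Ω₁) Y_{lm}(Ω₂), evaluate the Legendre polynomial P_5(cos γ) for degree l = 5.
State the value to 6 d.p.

Addition theorem: P_5(cos γ) = (4π/11) Σ_m Y*_{lm}(Ω₁) Y_{lm}(Ω₂), m = −5…5:
  term(m=-5) = 0.00421 + 0.00555j   from Y*(Ω₁)=0.02018 - 0.16225j, Y(Ω₂)=-0.03053 + 0.02977j
  term(m=-4) = 0.01292 + 0.06211j   from Y*(Ω₁)=-0.07945 - 0.36351j, Y(Ω₂)=-0.17048 - 0.00170j
  term(m=-3) = -0.03395 + 0.13945j   from Y*(Ω₁)=-0.20155 - 0.32576j, Y(Ω₂)=-0.26294 - 0.26691j
  term(m=-2) = -0.00420 + 0.00517j   from Y*(Ω₁)=-0.01200 - 0.00966j, Y(Ω₂)=0.00216 - 0.43249j
  term(m=-1) = 0.02079 - 0.00989j   from Y*(Ω₁)=0.32658 + 0.11512j, Y(Ω₂)=0.04712 - 0.04689j
  term(m=+0) = -0.04099 + 0.00000j   from Y*(Ω₁)=0.10587 + 0.00000j, Y(Ω₂)=-0.38715 + 0.00000j
  term(m=+1) = 0.02079 + 0.00989j   from Y*(Ω₁)=-0.32658 + 0.11512j, Y(Ω₂)=-0.04712 - 0.04689j
  term(m=+2) = -0.00420 - 0.00517j   from Y*(Ω₁)=-0.01200 + 0.00966j, Y(Ω₂)=0.00216 + 0.43249j
  term(m=+3) = -0.03395 - 0.13945j   from Y*(Ω₁)=0.20155 - 0.32576j, Y(Ω₂)=0.26294 - 0.26691j
  term(m=+4) = 0.01292 - 0.06211j   from Y*(Ω₁)=-0.07945 + 0.36351j, Y(Ω₂)=-0.17048 + 0.00170j
  term(m=+5) = 0.00421 - 0.00555j   from Y*(Ω₁)=-0.02018 - 0.16225j, Y(Ω₂)=0.03053 + 0.02977j
Total Σ_m = -0.04144 - 0.00000j. Multiply by 1.142397: -0.04734 - 0.00000j. P_5(cos γ) = -0.047344

-0.047344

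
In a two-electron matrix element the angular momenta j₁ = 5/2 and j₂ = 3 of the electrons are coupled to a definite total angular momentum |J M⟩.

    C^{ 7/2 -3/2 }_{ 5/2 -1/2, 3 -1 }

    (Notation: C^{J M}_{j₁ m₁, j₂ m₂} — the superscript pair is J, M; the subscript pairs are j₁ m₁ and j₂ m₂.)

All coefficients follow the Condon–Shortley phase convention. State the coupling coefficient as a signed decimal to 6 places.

−√(5/21) ≈ -0.487950

j₁+j₂−J=2  J+j₁−j₂=3  J−j₁+j₂=4  j₁+j₂+J+1=10
(j₁±m₁, j₂±m₂, J±M) = (2,3,2,4,2,5)
P² = 3072/35
sum k=0..2:
  [0] +1/48 = 1/48
  [1] −1/12 = -1/12
  [2] +1/96 = 1/96
S = -5/96
C² = P²·S² = 5/21 ; C = -0.487950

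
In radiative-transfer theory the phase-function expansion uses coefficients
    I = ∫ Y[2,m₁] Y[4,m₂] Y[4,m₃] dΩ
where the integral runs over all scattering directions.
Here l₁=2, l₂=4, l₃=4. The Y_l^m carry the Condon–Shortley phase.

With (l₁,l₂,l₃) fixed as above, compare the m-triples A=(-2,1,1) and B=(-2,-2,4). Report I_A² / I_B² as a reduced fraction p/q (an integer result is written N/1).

25/7

l's match ⇒ only the (l;m) 3-j factors differ between A and B.
A: triangle coeff Δ(2,4,4) = 1/13860; Σ_t [2,2]: t=2:+1/144 = 1/144; (3j)²=10/231 [(2 4 4; -2 1 1)], sign=-1
B: triangle coeff Δ(2,4,4) = 1/13860; Σ_t [2,2]: t=2:+1/2880 = 1/2880; (3j)²=2/165 [(2 4 4; -2 -2 4)], sign=+1
I_A²/I_B² = (10/231)/(2/165) = 25/7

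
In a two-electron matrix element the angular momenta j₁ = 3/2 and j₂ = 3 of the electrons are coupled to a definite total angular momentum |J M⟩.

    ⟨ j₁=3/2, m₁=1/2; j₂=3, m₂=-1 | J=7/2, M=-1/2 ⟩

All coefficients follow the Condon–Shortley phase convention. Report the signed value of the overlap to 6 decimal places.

j₁+j₂−J=1  J+j₁−j₂=2  J−j₁+j₂=5  j₁+j₂+J+1=9
(j₁±m₁, j₂±m₂, J±M) = (2,1,2,4,3,4)
P² = 512/7
sum k=0..1:
  [0] +1/12 = 1/12
  [1] −1/48 = -1/48
S = 1/16
C² = P²·S² = 2/7 ; C = +0.534522

+√(2/7) = +0.534522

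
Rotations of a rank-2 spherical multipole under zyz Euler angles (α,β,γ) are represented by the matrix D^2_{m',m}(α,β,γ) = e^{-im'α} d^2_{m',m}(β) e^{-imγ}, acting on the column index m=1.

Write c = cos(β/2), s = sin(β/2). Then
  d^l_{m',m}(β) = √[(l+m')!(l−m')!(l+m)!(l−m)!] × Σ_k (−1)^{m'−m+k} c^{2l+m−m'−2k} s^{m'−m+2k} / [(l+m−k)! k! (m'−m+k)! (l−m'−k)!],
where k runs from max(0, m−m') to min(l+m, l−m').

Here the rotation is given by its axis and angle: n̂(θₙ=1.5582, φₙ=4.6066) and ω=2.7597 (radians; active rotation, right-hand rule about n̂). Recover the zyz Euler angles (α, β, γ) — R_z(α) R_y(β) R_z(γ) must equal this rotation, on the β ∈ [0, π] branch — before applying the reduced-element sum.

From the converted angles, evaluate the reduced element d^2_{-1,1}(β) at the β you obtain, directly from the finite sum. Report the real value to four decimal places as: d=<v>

Axis–angle → zyz. n̂ = (sinθₙcosφₙ, sinθₙsinφₙ, cosθₙ) = (-0.105583, -0.994331, +0.012596), ω = 2.7597.
R = I cosω + sinω [n̂]ₓ + (1−cosω) n̂n̂ᵀ gives
  R = [-0.906468, +0.197712, -0.373129; +0.207101, +0.978201, +0.015202; +0.368001, -0.063495, -0.927655]
β = atan2(√(R₁₃²+R₂₃²), R₃₃) = 2.758880; α = atan2(R₂₃, R₁₃) mod 2π = 3.100874; γ = atan2(R₃₂, −R₃₁) mod 2π = 3.312452
d^2_{-1,1}(β=2.7589) via the finite sum:
Half-angle: c=0.190191, s=0.981747. N=√(1·6·6·1)=6.000000
Admissible k: 2..3 (factorial args all ≥0)
  k=2: (−1)^0·6.0000/(2)·0.1902^2·0.9817^2 = +0.104592
  k=3: (−1)^1·6.0000/(6)·0.1902^0·0.9817^4 = -0.928964
d^2_{-1,1}(2.7589) = +0.104592 -0.928964 = -0.824371

d=-0.8244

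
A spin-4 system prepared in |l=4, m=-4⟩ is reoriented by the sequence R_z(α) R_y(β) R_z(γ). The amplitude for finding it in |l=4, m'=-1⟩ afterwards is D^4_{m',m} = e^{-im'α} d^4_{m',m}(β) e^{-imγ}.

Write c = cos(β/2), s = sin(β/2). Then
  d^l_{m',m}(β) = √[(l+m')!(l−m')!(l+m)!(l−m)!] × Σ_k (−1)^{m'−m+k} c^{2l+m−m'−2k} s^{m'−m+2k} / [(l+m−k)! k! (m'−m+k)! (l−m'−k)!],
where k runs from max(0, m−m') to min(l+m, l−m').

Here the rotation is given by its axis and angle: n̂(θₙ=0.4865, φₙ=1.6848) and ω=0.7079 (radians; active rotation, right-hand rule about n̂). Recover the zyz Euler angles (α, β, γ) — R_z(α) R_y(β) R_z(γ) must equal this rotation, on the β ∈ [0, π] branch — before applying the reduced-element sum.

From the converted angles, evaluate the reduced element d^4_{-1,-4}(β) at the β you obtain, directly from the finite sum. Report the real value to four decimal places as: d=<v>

d=-0.0298

Axis–angle → zyz. n̂ = (sinθₙcosφₙ, sinθₙsinφₙ, cosθₙ) = (-0.053185, +0.464500, +0.883975), ω = 0.7079.
R = I cosω + sinω [n̂]ₓ + (1−cosω) n̂n̂ᵀ gives
  R = [+0.760409, -0.580731, +0.290740; +0.568860, +0.811570, +0.133240; -0.313333, +0.064074, +0.947479]
β = atan2(√(R₁₃²+R₂₃²), R₃₃) = 0.325536; α = atan2(R₂₃, R₁₃) mod 2π = 0.429717; γ = atan2(R₃₂, −R₃₁) mod 2π = 0.201710
d^4_{-1,-4}(β=0.3255) via the finite sum:
With c≡cos(β/2)=0.986783 and s≡sin(β/2)=0.162050, N=[6·120·1·40320]^{1/2}=5387.986637
k∈{0} keeps every argument non-negative
  k=0: (−1)^3·5387.9866/(720)·0.9868^5·0.1621^3 = -0.029795
d^4_{-1,-4}(0.3255) = -0.029795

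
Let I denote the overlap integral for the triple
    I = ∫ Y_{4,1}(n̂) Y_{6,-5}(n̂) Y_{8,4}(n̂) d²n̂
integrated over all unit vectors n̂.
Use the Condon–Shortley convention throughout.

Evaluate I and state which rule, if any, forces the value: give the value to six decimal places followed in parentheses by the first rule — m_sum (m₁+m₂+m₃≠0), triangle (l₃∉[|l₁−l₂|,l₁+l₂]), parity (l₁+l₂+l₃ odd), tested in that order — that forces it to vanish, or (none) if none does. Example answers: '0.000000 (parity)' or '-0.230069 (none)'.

-0.161070 (none)

m-sum 0 ✓  L=18 even ✓  2≤8≤10 ✓
Π(2lᵢ+1) = 9×13×17 = 1989
triangle coeff Δ(4,6,8) = 1/23279256
Σ_t [0,2]: t=0:+1/1658880 t=1:−1/518400 t=2:+1/1658880 = -1/1382400
(3j)²=504/46189 [(4 6 8; 0 0 0)], sign=-1
Σ_t [0,1]: t=0:+1/26127360 t=1:−1/174182400 = 17/522547200
(3j)²=935/62244 [(4 6 8; 1 -5 4)], sign=+1
⇒ 4πI² = 1530/4693
I = (-1)√(1530/4693/(4π)) = -0.16107031
No selection rule forces the value: the integral is nonzero (none).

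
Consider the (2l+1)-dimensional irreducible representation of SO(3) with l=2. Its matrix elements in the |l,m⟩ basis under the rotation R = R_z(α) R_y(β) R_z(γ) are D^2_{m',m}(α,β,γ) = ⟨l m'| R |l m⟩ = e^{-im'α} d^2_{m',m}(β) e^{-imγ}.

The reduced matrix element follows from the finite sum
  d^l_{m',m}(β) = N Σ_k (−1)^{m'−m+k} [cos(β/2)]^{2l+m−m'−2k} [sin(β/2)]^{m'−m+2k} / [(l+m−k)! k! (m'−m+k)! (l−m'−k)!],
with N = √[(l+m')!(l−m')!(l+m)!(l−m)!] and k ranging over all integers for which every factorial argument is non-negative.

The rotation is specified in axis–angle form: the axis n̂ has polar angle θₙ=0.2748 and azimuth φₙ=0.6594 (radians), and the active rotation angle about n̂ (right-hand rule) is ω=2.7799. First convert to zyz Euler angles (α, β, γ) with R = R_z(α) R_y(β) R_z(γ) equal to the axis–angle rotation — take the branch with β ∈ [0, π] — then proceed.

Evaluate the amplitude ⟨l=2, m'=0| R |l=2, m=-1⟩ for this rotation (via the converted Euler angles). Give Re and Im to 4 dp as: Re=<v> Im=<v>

Axis–angle → zyz. n̂ = (sinθₙcosφₙ, sinθₙsinφₙ, cosθₙ) = (+0.214468, +0.166243, +0.962479), ω = 2.7799.
R = I cosω + sinω [n̂]ₓ + (1−cosω) n̂n̂ᵀ gives
  R = [-0.846282, -0.271580, +0.458312; +0.409582, -0.881814, +0.233768; +0.340659, +0.385550, +0.857498]
β = atan2(√(R₁₃²+R₂₃²), R₃₃) = 0.540410; α = atan2(R₂₃, R₁₃) mod 2π = 0.471665; γ = atan2(R₃₂, −R₃₁) mod 2π = 2.294458
Split into d^2_{0,-1}(β=0.5404) × two z-phases.
Half-angle: c=0.963716, s=0.266929. N=√(2·2·1·6)=4.898979
k: max(0,(-1)−(0))=0 … min(2+(-1),2−(0))=1
  k=0: (−1)^1·4.8990/(2)·0.9637^3·0.2669^1 = -0.585220
  k=1: (−1)^2·4.8990/(2)·0.9637^1·0.2669^3 = +0.044897
d^2_{0,-1}(0.5404) = -0.585220 +0.044897 = -0.540323
D = (+1.000000+0.000000i)·(-0.540323)·(-0.662133+0.749386i) = +0.357766-0.404911i

Re=0.3578 Im=-0.4049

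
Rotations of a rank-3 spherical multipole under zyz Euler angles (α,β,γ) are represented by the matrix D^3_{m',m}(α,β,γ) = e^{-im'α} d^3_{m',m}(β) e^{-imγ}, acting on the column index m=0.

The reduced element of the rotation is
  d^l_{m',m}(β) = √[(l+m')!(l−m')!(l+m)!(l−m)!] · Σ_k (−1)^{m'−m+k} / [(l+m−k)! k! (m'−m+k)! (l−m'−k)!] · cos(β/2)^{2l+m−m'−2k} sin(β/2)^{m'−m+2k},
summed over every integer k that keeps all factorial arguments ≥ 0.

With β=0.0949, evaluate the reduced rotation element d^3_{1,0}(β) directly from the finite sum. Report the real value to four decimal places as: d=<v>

d^3_{1,0}(β=0.0949) via the finite sum:
c=cos(0.094900/2)=0.998874, s=sin(0.094900/2)=0.047432; N=√[24·2·6·6]=41.569219
Admissible k: 0..2 (factorial args all ≥0)
  k=0: (−1)^1·41.5692/(12)·0.9989^5·0.0474^1 = -0.163387
  k=1: (−1)^2·41.5692/(4)·0.9989^3·0.0474^3 = +0.001105
  k=2: (−1)^3·41.5692/(12)·0.9989^1·0.0474^5 = -0.000001
d^3_{1,0}(0.0949) = -0.163387 +0.001105 -0.000001 = -0.162283

d=-0.1623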